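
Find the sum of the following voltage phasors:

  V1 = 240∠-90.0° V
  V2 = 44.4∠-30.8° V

Step 1 — Convert each phasor to rectangular form:
  V1 = 240·(cos(-90.0°) + j·sin(-90.0°)) = 0 - j240 V
  V2 = 44.4·(cos(-30.8°) + j·sin(-30.8°)) = 38.14 - j22.73 V
Step 2 — Sum components: V_total = 38.14 - j262.7 V.
Step 3 — Convert to polar: |V_total| = 265.5 V, ∠V_total = -81.7°.

V_total = 265.5∠-81.7° V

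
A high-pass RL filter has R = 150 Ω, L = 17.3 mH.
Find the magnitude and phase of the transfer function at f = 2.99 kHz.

Step 1 — Angular frequency: ω = 2π·2990 = 1.879e+04 rad/s.
Step 2 — Transfer function: H(jω) = jωL/(R + jωL).
Step 3 — Numerator jωL = j·325; denominator R + jωL = 150 + j325.
Step 4 — H = 0.8244 + j0.3805.
Step 5 — Magnitude: |H| = 0.908 (-0.8 dB); phase: φ = 24.8°.

|H| = 0.908 (-0.8 dB), φ = 24.8°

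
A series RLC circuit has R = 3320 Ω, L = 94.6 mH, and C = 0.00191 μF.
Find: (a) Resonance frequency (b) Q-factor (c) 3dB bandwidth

Step 1 — Resonance: ω₀ = 1/√(LC) = 1/√(0.0946·1.91e-09) = 7.439e+04 rad/s.
Step 2 — f₀ = ω₀/(2π) = 1.184e+04 Hz.
Step 3 — Series Q: Q = ω₀L/R = 7.439e+04·0.0946/3320 = 2.12.
Step 4 — Bandwidth: Δω = ω₀/Q = 3.51e+04 rad/s; BW = Δω/(2π) = 5586 Hz.

(a) f₀ = 1.184e+04 Hz  (b) Q = 2.12  (c) BW = 5586 Hz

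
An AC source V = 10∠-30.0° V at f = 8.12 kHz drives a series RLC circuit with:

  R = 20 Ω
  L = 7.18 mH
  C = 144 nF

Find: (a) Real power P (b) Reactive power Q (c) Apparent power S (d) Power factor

Step 1 — Angular frequency: ω = 2π·f = 2π·8120 = 5.102e+04 rad/s.
Step 2 — Component impedances:
  R: Z = R = 20 Ω
  L: Z = jωL = j·5.102e+04·0.00718 = 0 + j366.3 Ω
  C: Z = 1/(jωC) = -j/(ω·C) = 0 - j136.1 Ω
Step 3 — Series combination: Z_total = R + L + C = 20 + j230.2 Ω = 231.1∠85.0° Ω.
Step 4 — Source phasor: V = 10∠-30.0° V = 8.66 - j5 V.
Step 5 — Current: I = V / Z = -0.01831 - j0.03921 A = 0.04328∠-115.0° A.
Step 6 — Complex power: S = V·I* = 0.03746 + j0.4311 VA.
Step 7 — Real power: P = Re(S) = 0.03746 W.
Step 8 — Reactive power: Q = Im(S) = 0.4311 VAR.
Step 9 — Apparent power: |S| = 0.4328 VA.
Step 10 — Power factor: PF = P/|S| = 0.08655 (lagging).

(a) P = 0.03746 W  (b) Q = 0.4311 VAR  (c) S = 0.4328 VA  (d) PF = 0.08655 (lagging)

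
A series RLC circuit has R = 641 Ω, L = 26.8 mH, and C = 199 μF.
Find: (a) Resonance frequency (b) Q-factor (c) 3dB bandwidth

Step 1 — Resonance: ω₀ = 1/√(LC) = 1/√(0.0268·0.000199) = 433 rad/s.
Step 2 — f₀ = ω₀/(2π) = 68.92 Hz.
Step 3 — Series Q: Q = ω₀L/R = 433·0.0268/641 = 0.0181.
Step 4 — Bandwidth: Δω = ω₀/Q = 2.392e+04 rad/s; BW = Δω/(2π) = 3807 Hz.

(a) f₀ = 68.92 Hz  (b) Q = 0.0181  (c) BW = 3807 Hz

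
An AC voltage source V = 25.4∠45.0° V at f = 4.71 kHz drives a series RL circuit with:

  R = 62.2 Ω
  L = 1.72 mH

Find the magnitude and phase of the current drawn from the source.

Step 1 — Angular frequency: ω = 2π·f = 2π·4710 = 2.959e+04 rad/s.
Step 2 — Component impedances:
  R: Z = R = 62.2 Ω
  L: Z = jωL = j·2.959e+04·0.00172 = 0 + j50.9 Ω
Step 3 — Series combination: Z_total = R + L = 62.2 + j50.9 Ω = 80.37∠39.3° Ω.
Step 4 — Source phasor: V = 25.4∠45.0° V = 17.96 + j17.96 V.
Step 5 — Ohm's law: I = V / Z_total = (17.96 + j17.96) / (62.2 + j50.9) = 0.3145 + j0.03141 A.
Step 6 — Convert to polar: |I| = 0.316 A, ∠I = 5.7°.

I = 0.316∠5.7° A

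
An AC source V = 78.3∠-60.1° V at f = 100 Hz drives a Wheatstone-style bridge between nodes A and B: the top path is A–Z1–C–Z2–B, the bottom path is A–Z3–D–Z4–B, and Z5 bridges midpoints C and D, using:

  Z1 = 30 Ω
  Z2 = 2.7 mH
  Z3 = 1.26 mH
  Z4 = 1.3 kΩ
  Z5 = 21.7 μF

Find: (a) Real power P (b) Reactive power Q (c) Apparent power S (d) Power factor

Step 1 — Angular frequency: ω = 2π·f = 2π·100 = 628.3 rad/s.
Step 2 — Component impedances:
  Z1: Z = R = 30 Ω
  Z2: Z = jωL = j·628.3·0.0027 = 0 + j1.696 Ω
  Z3: Z = jωL = j·628.3·0.00126 = 0 + j0.7917 Ω
  Z4: Z = R = 1300 Ω
  Z5: Z = 1/(jωC) = -j/(ω·C) = 0 - j73.34 Ω
Step 3 — Bridge requires nodal analysis (the Z5 bridge couples midpoints C and D, so the two paths cannot be reduced to a simple series/parallel combination). Setting node B to ground and injecting 1 A at node A, the 3-node admittance system at A, C, D solves to V_A = Z_AB = 25.17 - j8.548 Ω = 26.58∠-18.8° Ω.
Step 4 — Source phasor: V = 78.3∠-60.1° V = 39.03 - j67.88 V.
Step 5 — Current: I = V / Z = 2.211 - j1.946 A = 2.945∠-41.3° A.
Step 6 — Complex power: S = V·I* = 218.4 - j74.15 VA.
Step 7 — Real power: P = Re(S) = 218.4 W.
Step 8 — Reactive power: Q = Im(S) = -74.15 VAR.
Step 9 — Apparent power: |S| = 230.6 VA.
Step 10 — Power factor: PF = P/|S| = 0.9469 (leading).

(a) P = 218.4 W  (b) Q = -74.15 VAR  (c) S = 230.6 VA  (d) PF = 0.9469 (leading)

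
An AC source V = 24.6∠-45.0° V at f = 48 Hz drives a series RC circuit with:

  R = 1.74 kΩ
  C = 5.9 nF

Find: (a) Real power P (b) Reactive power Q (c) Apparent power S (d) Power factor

Step 1 — Angular frequency: ω = 2π·f = 2π·48 = 301.6 rad/s.
Step 2 — Component impedances:
  R: Z = R = 1740 Ω
  C: Z = 1/(jωC) = -j/(ω·C) = 0 - j5.62e+05 Ω
Step 3 — Series combination: Z_total = R + C = 1740 - j5.62e+05 Ω = 5.62e+05∠-89.8° Ω.
Step 4 — Source phasor: V = 24.6∠-45.0° V = 17.39 - j17.39 V.
Step 5 — Current: I = V / Z = 3.105e-05 + j3.086e-05 A = 4.377e-05∠44.8° A.
Step 6 — Complex power: S = V·I* = 3.334e-06 - j0.001077 VA.
Step 7 — Real power: P = Re(S) = 3.334e-06 W.
Step 8 — Reactive power: Q = Im(S) = -0.001077 VAR.
Step 9 — Apparent power: |S| = 0.001077 VA.
Step 10 — Power factor: PF = P/|S| = 0.003096 (leading).

(a) P = 3.334e-06 W  (b) Q = -0.001077 VAR  (c) S = 0.001077 VA  (d) PF = 0.003096 (leading)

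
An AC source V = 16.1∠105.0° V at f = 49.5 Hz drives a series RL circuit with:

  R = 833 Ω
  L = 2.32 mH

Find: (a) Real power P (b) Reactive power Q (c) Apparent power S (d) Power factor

Step 1 — Angular frequency: ω = 2π·f = 2π·49.5 = 311 rad/s.
Step 2 — Component impedances:
  R: Z = R = 833 Ω
  L: Z = jωL = j·311·0.00232 = 0 + j0.7216 Ω
Step 3 — Series combination: Z_total = R + L = 833 + j0.7216 Ω = 833∠0.0° Ω.
Step 4 — Source phasor: V = 16.1∠105.0° V = -4.167 + j15.55 V.
Step 5 — Current: I = V / Z = -0.004986 + j0.01867 A = 0.01933∠105.0° A.
Step 6 — Complex power: S = V·I* = 0.3112 + j0.0002695 VA.
Step 7 — Real power: P = Re(S) = 0.3112 W.
Step 8 — Reactive power: Q = Im(S) = 0.0002695 VAR.
Step 9 — Apparent power: |S| = 0.3112 VA.
Step 10 — Power factor: PF = P/|S| = 1 (lagging).

(a) P = 0.3112 W  (b) Q = 0.0002695 VAR  (c) S = 0.3112 VA  (d) PF = 1 (lagging)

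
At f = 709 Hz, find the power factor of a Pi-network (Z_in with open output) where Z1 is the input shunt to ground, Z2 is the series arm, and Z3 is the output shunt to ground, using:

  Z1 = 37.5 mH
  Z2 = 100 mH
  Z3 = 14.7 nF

Step 1 — Angular frequency: ω = 2π·f = 2π·709 = 4455 rad/s.
Step 2 — Component impedances:
  Z1: Z = jωL = j·4455·0.0375 = 0 + j167.1 Ω
  Z2: Z = jωL = j·4455·0.1 = 0 + j445.5 Ω
  Z3: Z = 1/(jωC) = -j/(ω·C) = 0 - j1.527e+04 Ω
Step 3 — With open output, the series arm Z2 and the output shunt Z3 appear in series to ground: Z2 + Z3 = 0 - j1.483e+04 Ω.
Step 4 — Parallel with input shunt Z1: Z_in = Z1 || (Z2 + Z3) = 0 + j169 Ω = 169∠90.0° Ω.
Step 5 — Power factor: PF = cos(φ) = Re(Z)/|Z| = -0/169 = -0.
Step 6 — Type: Im(Z) = 169 ⇒ lagging (phase φ = 90.0°).

PF = -0 (lagging, φ = 90.0°)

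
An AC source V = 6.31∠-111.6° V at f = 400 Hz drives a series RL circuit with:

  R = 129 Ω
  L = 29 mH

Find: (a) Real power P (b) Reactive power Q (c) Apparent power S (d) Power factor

Step 1 — Angular frequency: ω = 2π·f = 2π·400 = 2513 rad/s.
Step 2 — Component impedances:
  R: Z = R = 129 Ω
  L: Z = jωL = j·2513·0.029 = 0 + j72.88 Ω
Step 3 — Series combination: Z_total = R + L = 129 + j72.88 Ω = 148.2∠29.5° Ω.
Step 4 — Source phasor: V = 6.31∠-111.6° V = -2.323 - j5.867 V.
Step 5 — Current: I = V / Z = -0.03313 - j0.02676 A = 0.04259∠-141.1° A.
Step 6 — Complex power: S = V·I* = 0.234 + j0.1322 VA.
Step 7 — Real power: P = Re(S) = 0.234 W.
Step 8 — Reactive power: Q = Im(S) = 0.1322 VAR.
Step 9 — Apparent power: |S| = 0.2687 VA.
Step 10 — Power factor: PF = P/|S| = 0.8706 (lagging).

(a) P = 0.234 W  (b) Q = 0.1322 VAR  (c) S = 0.2687 VA  (d) PF = 0.8706 (lagging)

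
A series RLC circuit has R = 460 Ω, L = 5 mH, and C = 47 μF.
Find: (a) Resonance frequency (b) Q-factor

Step 1 — Resonance condition Im(Z)=0 gives ω₀ = 1/√(LC).
Step 2 — ω₀ = 1/√(0.005·4.7e-05) = 2063 rad/s.
Step 3 — f₀ = ω₀/(2π) = 328.3 Hz.
Step 4 — Series Q: Q = ω₀L/R = 2063·0.005/460 = 0.02242.

(a) f₀ = 328.3 Hz  (b) Q = 0.02242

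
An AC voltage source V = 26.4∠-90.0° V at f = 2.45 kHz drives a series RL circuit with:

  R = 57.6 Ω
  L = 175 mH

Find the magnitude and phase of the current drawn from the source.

Step 1 — Angular frequency: ω = 2π·f = 2π·2450 = 1.539e+04 rad/s.
Step 2 — Component impedances:
  R: Z = R = 57.6 Ω
  L: Z = jωL = j·1.539e+04·0.175 = 0 + j2694 Ω
Step 3 — Series combination: Z_total = R + L = 57.6 + j2694 Ω = 2695∠88.8° Ω.
Step 4 — Source phasor: V = 26.4∠-90.0° V = 0 - j26.4 V.
Step 5 — Ohm's law: I = V / Z_total = (0 - j26.4) / (57.6 + j2694) = -0.009795 - j0.0002094 A.
Step 6 — Convert to polar: |I| = 0.009798 A, ∠I = -178.8°.

I = 0.009798∠-178.8° A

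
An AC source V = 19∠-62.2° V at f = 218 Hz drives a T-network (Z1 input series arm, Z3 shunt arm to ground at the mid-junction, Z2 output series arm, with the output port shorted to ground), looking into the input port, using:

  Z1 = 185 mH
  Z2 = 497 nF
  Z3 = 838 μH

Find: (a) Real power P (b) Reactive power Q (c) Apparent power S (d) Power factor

Step 1 — Angular frequency: ω = 2π·f = 2π·218 = 1370 rad/s.
Step 2 — Component impedances:
  Z1: Z = jωL = j·1370·0.185 = 0 + j253.4 Ω
  Z2: Z = 1/(jωC) = -j/(ω·C) = 0 - j1469 Ω
  Z3: Z = jωL = j·1370·0.000838 = 0 + j1.148 Ω
Step 3 — With the output port shorted to ground, the output series arm Z2 runs from the junction to ground; the shunt arm Z3 also runs from the junction to ground. They appear in parallel: Z3 || Z2 = 0 + j1.149 Ω.
Step 4 — Series with input arm Z1: Z_in = Z1 + (Z3 || Z2) = 0 + j254.5 Ω = 254.5∠90.0° Ω.
Step 5 — Source phasor: V = 19∠-62.2° V = 8.861 - j16.81 V.
Step 6 — Current: I = V / Z = -0.06603 - j0.03481 A = 0.07464∠-152.2° A.
Step 7 — Complex power: S = V·I* = 0 + j1.418 VA.
Step 8 — Real power: P = Re(S) = 0 W.
Step 9 — Reactive power: Q = Im(S) = 1.418 VAR.
Step 10 — Apparent power: |S| = 1.418 VA.
Step 11 — Power factor: PF = P/|S| = 0 (lagging).

(a) P = 0 W  (b) Q = 1.418 VAR  (c) S = 1.418 VA  (d) PF = 0 (lagging)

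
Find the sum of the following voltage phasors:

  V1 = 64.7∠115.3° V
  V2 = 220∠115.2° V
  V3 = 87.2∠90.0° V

Step 1 — Convert each phasor to rectangular form:
  V1 = 64.7·(cos(115.3°) + j·sin(115.3°)) = -27.65 + j58.49 V
  V2 = 220·(cos(115.2°) + j·sin(115.2°)) = -93.67 + j199.1 V
  V3 = 87.2·(cos(90.0°) + j·sin(90.0°)) = 0 + j87.2 V
Step 2 — Sum components: V_total = -121.3 + j344.8 V.
Step 3 — Convert to polar: |V_total| = 365.5 V, ∠V_total = 109.4°.

V_total = 365.5∠109.4° V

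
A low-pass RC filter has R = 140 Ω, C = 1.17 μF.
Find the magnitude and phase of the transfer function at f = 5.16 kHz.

Step 1 — Angular frequency: ω = 2π·5160 = 3.242e+04 rad/s.
Step 2 — Transfer function: H(jω) = 1/(1 + jωRC).
Step 3 — Denominator: 1 + jωRC = 1 + j·3.242e+04·140·1.17e-06 = 1 + j5.311.
Step 4 — H = 0.03424 - j0.1819.
Step 5 — Magnitude: |H| = 0.1851 (-14.7 dB); phase: φ = -79.3°.

|H| = 0.1851 (-14.7 dB), φ = -79.3°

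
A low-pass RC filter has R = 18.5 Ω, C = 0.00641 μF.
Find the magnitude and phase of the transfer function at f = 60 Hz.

Step 1 — Angular frequency: ω = 2π·60 = 377 rad/s.
Step 2 — Transfer function: H(jω) = 1/(1 + jωRC).
Step 3 — Denominator: 1 + jωRC = 1 + j·377·18.5·6.41e-09 = 1 + j4.471e-05.
Step 4 — H = 1 - j4.471e-05.
Step 5 — Magnitude: |H| = 1 (-0.0 dB); phase: φ = -0.0°.

|H| = 1 (-0.0 dB), φ = -0.0°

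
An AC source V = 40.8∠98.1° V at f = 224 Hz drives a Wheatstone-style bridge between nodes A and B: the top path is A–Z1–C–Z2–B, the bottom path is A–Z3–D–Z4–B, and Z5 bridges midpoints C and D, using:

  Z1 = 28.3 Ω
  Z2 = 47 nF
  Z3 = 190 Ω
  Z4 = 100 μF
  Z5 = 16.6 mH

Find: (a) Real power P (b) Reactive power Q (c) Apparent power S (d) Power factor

Step 1 — Angular frequency: ω = 2π·f = 2π·224 = 1407 rad/s.
Step 2 — Component impedances:
  Z1: Z = R = 28.3 Ω
  Z2: Z = 1/(jωC) = -j/(ω·C) = 0 - j1.512e+04 Ω
  Z3: Z = R = 190 Ω
  Z4: Z = 1/(jωC) = -j/(ω·C) = 0 - j7.105 Ω
  Z5: Z = jωL = j·1407·0.0166 = 0 + j23.36 Ω
Step 3 — Bridge requires nodal analysis (the Z5 bridge couples midpoints C and D, so the two paths cannot be reduced to a simple series/parallel combination). Setting node B to ground and injecting 1 A at node A, the 3-node admittance system at A, C, D solves to V_A = Z_AB = 26.51 + j10.4 Ω = 28.48∠21.4° Ω.
Step 4 — Source phasor: V = 40.8∠98.1° V = -5.749 + j40.39 V.
Step 5 — Current: I = V / Z = 0.3303 + j1.394 A = 1.433∠76.7° A.
Step 6 — Complex power: S = V·I* = 54.42 + j21.36 VA.
Step 7 — Real power: P = Re(S) = 54.42 W.
Step 8 — Reactive power: Q = Im(S) = 21.36 VAR.
Step 9 — Apparent power: |S| = 58.46 VA.
Step 10 — Power factor: PF = P/|S| = 0.9309 (lagging).

(a) P = 54.42 W  (b) Q = 21.36 VAR  (c) S = 58.46 VA  (d) PF = 0.9309 (lagging)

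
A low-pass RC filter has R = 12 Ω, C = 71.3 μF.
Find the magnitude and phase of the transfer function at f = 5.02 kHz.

Step 1 — Angular frequency: ω = 2π·5020 = 3.154e+04 rad/s.
Step 2 — Transfer function: H(jω) = 1/(1 + jωRC).
Step 3 — Denominator: 1 + jωRC = 1 + j·3.154e+04·12·7.13e-05 = 1 + j26.99.
Step 4 — H = 0.001371 - j0.037.
Step 5 — Magnitude: |H| = 0.03703 (-28.6 dB); phase: φ = -87.9°.

|H| = 0.03703 (-28.6 dB), φ = -87.9°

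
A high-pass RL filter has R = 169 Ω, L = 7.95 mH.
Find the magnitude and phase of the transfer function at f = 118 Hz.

Step 1 — Angular frequency: ω = 2π·118 = 741.4 rad/s.
Step 2 — Transfer function: H(jω) = jωL/(R + jωL).
Step 3 — Numerator jωL = j·5.894; denominator R + jωL = 169 + j5.894.
Step 4 — H = 0.001215 + j0.03483.
Step 5 — Magnitude: |H| = 0.03486 (-29.2 dB); phase: φ = 88.0°.

|H| = 0.03486 (-29.2 dB), φ = 88.0°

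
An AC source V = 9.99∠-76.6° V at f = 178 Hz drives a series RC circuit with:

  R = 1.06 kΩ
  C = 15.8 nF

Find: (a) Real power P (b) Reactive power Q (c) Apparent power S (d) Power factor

Step 1 — Angular frequency: ω = 2π·f = 2π·178 = 1118 rad/s.
Step 2 — Component impedances:
  R: Z = R = 1060 Ω
  C: Z = 1/(jωC) = -j/(ω·C) = 0 - j5.659e+04 Ω
Step 3 — Series combination: Z_total = R + C = 1060 - j5.659e+04 Ω = 5.66e+04∠-88.9° Ω.
Step 4 — Source phasor: V = 9.99∠-76.6° V = 2.315 - j9.718 V.
Step 5 — Current: I = V / Z = 0.0001724 + j3.768e-05 A = 0.0001765∠12.3° A.
Step 6 — Complex power: S = V·I* = 3.302e-05 - j0.001763 VA.
Step 7 — Real power: P = Re(S) = 3.302e-05 W.
Step 8 — Reactive power: Q = Im(S) = -0.001763 VAR.
Step 9 — Apparent power: |S| = 0.001763 VA.
Step 10 — Power factor: PF = P/|S| = 0.01873 (leading).

(a) P = 3.302e-05 W  (b) Q = -0.001763 VAR  (c) S = 0.001763 VA  (d) PF = 0.01873 (leading)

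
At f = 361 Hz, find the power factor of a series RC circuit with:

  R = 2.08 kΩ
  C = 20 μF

Step 1 — Angular frequency: ω = 2π·f = 2π·361 = 2268 rad/s.
Step 2 — Component impedances:
  R: Z = R = 2080 Ω
  C: Z = 1/(jωC) = -j/(ω·C) = 0 - j22.04 Ω
Step 3 — Series combination: Z_total = R + C = 2080 - j22.04 Ω = 2080∠-0.6° Ω.
Step 4 — Power factor: PF = cos(φ) = Re(Z)/|Z| = 2080/2080.12 = 0.9999.
Step 5 — Type: Im(Z) = -22.04 ⇒ leading (phase φ = -0.6°).

PF = 0.9999 (leading, φ = -0.6°)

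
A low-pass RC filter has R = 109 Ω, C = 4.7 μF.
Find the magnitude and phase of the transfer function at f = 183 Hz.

Step 1 — Angular frequency: ω = 2π·183 = 1150 rad/s.
Step 2 — Transfer function: H(jω) = 1/(1 + jωRC).
Step 3 — Denominator: 1 + jωRC = 1 + j·1150·109·4.7e-06 = 1 + j0.5891.
Step 4 — H = 0.7424 - j0.4373.
Step 5 — Magnitude: |H| = 0.8616 (-1.3 dB); phase: φ = -30.5°.

|H| = 0.8616 (-1.3 dB), φ = -30.5°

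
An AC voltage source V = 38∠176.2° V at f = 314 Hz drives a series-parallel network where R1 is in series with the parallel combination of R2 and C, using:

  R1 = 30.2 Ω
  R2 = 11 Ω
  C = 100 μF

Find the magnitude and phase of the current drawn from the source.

Step 1 — Angular frequency: ω = 2π·f = 2π·314 = 1973 rad/s.
Step 2 — Component impedances:
  R1: Z = R = 30.2 Ω
  R2: Z = R = 11 Ω
  C: Z = 1/(jωC) = -j/(ω·C) = 0 - j5.069 Ω
Step 3 — Parallel branch: R2 || C = 1/(1/R2 + 1/C) = 1.927 - j4.181 Ω.
Step 4 — Series with R1: Z_total = R1 + (R2 || C) = 32.13 - j4.181 Ω = 32.4∠-7.4° Ω.
Step 5 — Source phasor: V = 38∠176.2° V = -37.92 + j2.518 V.
Step 6 — Ohm's law: I = V / Z_total = (-37.92 + j2.518) / (32.13 - j4.181) = -1.171 - j0.07395 A.
Step 7 — Convert to polar: |I| = 1.173 A, ∠I = -176.4°.

I = 1.173∠-176.4° A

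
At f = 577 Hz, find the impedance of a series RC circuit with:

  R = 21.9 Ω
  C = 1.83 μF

Step 1 — Angular frequency: ω = 2π·f = 2π·577 = 3625 rad/s.
Step 2 — Component impedances:
  R: Z = R = 21.9 Ω
  C: Z = 1/(jωC) = -j/(ω·C) = 0 - j150.7 Ω
Step 3 — Series combination: Z_total = R + C = 21.9 - j150.7 Ω = 152.3∠-81.7° Ω.

Z = 21.9 - j150.7 Ω = 152.3∠-81.7° Ω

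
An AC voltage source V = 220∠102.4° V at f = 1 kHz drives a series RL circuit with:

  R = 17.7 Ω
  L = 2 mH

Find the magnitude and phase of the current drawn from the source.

Step 1 — Angular frequency: ω = 2π·f = 2π·1000 = 6283 rad/s.
Step 2 — Component impedances:
  R: Z = R = 17.7 Ω
  L: Z = jωL = j·6283·0.002 = 0 + j12.57 Ω
Step 3 — Series combination: Z_total = R + L = 17.7 + j12.57 Ω = 21.71∠35.4° Ω.
Step 4 — Source phasor: V = 220∠102.4° V = -47.24 + j214.9 V.
Step 5 — Ohm's law: I = V / Z_total = (-47.24 + j214.9) / (17.7 + j12.57) = 3.956 + j9.331 A.
Step 6 — Convert to polar: |I| = 10.13 A, ∠I = 67.0°.

I = 10.13∠67.0° A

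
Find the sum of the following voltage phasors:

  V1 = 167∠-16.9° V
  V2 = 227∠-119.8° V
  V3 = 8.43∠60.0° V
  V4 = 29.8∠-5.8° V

Step 1 — Convert each phasor to rectangular form:
  V1 = 167·(cos(-16.9°) + j·sin(-16.9°)) = 159.8 - j48.55 V
  V2 = 227·(cos(-119.8°) + j·sin(-119.8°)) = -112.8 - j197 V
  V3 = 8.43·(cos(60.0°) + j·sin(60.0°)) = 4.215 + j7.301 V
  V4 = 29.8·(cos(-5.8°) + j·sin(-5.8°)) = 29.65 - j3.011 V
Step 2 — Sum components: V_total = 80.84 - j241.2 V.
Step 3 — Convert to polar: |V_total| = 254.4 V, ∠V_total = -71.5°.

V_total = 254.4∠-71.5° V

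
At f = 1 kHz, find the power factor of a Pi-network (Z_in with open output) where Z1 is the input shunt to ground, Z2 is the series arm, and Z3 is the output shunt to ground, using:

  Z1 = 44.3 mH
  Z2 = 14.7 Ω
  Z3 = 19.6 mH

Step 1 — Angular frequency: ω = 2π·f = 2π·1000 = 6283 rad/s.
Step 2 — Component impedances:
  Z1: Z = jωL = j·6283·0.0443 = 0 + j278.3 Ω
  Z2: Z = R = 14.7 Ω
  Z3: Z = jωL = j·6283·0.0196 = 0 + j123.2 Ω
Step 3 — With open output, the series arm Z2 and the output shunt Z3 appear in series to ground: Z2 + Z3 = 14.7 + j123.2 Ω.
Step 4 — Parallel with input shunt Z1: Z_in = Z1 || (Z2 + Z3) = 7.056 + j85.63 Ω = 85.93∠85.3° Ω.
Step 5 — Power factor: PF = cos(φ) = Re(Z)/|Z| = 7.056/85.93 = 0.08211.
Step 6 — Type: Im(Z) = 85.63 ⇒ lagging (phase φ = 85.3°).

PF = 0.08211 (lagging, φ = 85.3°)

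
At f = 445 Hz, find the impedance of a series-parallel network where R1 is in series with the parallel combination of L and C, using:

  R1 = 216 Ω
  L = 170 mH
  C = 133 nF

Step 1 — Angular frequency: ω = 2π·f = 2π·445 = 2796 rad/s.
Step 2 — Component impedances:
  R1: Z = R = 216 Ω
  L: Z = jωL = j·2796·0.17 = 0 + j475.3 Ω
  C: Z = 1/(jωC) = -j/(ω·C) = 0 - j2689 Ω
Step 3 — Parallel branch: L || C = 1/(1/L + 1/C) = 0 + j577.4 Ω.
Step 4 — Series with R1: Z_total = R1 + (L || C) = 216 + j577.4 Ω = 616.5∠69.5° Ω.

Z = 216 + j577.4 Ω = 616.5∠69.5° Ω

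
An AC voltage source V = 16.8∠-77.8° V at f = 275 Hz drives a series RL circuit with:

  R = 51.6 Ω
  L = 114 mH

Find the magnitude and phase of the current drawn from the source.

Step 1 — Angular frequency: ω = 2π·f = 2π·275 = 1728 rad/s.
Step 2 — Component impedances:
  R: Z = R = 51.6 Ω
  L: Z = jωL = j·1728·0.114 = 0 + j197 Ω
Step 3 — Series combination: Z_total = R + L = 51.6 + j197 Ω = 203.6∠75.3° Ω.
Step 4 — Source phasor: V = 16.8∠-77.8° V = 3.55 - j16.42 V.
Step 5 — Ohm's law: I = V / Z_total = (3.55 - j16.42) / (51.6 + j197) = -0.07359 - j0.0373 A.
Step 6 — Convert to polar: |I| = 0.0825 A, ∠I = -153.1°.

I = 0.0825∠-153.1° A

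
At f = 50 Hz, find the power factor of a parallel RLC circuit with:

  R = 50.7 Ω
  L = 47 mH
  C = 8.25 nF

Step 1 — Angular frequency: ω = 2π·f = 2π·50 = 314.2 rad/s.
Step 2 — Component impedances:
  R: Z = R = 50.7 Ω
  L: Z = jωL = j·314.2·0.047 = 0 + j14.77 Ω
  C: Z = 1/(jωC) = -j/(ω·C) = 0 - j3.858e+05 Ω
Step 3 — Parallel combination: 1/Z_total = 1/R + 1/L + 1/C; Z_total = 3.964 + j13.61 Ω = 14.18∠73.8° Ω.
Step 4 — Power factor: PF = cos(φ) = Re(Z)/|Z| = 3.9643/14.177 = 0.2796.
Step 5 — Type: Im(Z) = 13.61 ⇒ lagging (phase φ = 73.8°).

PF = 0.2796 (lagging, φ = 73.8°)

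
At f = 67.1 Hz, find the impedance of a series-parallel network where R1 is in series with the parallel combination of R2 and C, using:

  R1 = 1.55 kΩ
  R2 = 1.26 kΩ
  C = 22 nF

Step 1 — Angular frequency: ω = 2π·f = 2π·67.1 = 421.6 rad/s.
Step 2 — Component impedances:
  R1: Z = R = 1550 Ω
  R2: Z = R = 1260 Ω
  C: Z = 1/(jωC) = -j/(ω·C) = 0 - j1.078e+05 Ω
Step 3 — Parallel branch: R2 || C = 1/(1/R2 + 1/C) = 1260 - j14.72 Ω.
Step 4 — Series with R1: Z_total = R1 + (R2 || C) = 2810 - j14.72 Ω = 2810∠-0.3° Ω.

Z = 2810 - j14.72 Ω = 2810∠-0.3° Ω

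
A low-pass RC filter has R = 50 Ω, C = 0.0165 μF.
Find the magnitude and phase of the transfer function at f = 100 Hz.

Step 1 — Angular frequency: ω = 2π·100 = 628.3 rad/s.
Step 2 — Transfer function: H(jω) = 1/(1 + jωRC).
Step 3 — Denominator: 1 + jωRC = 1 + j·628.3·50·1.65e-08 = 1 + j0.0005184.
Step 4 — H = 1 - j0.0005184.
Step 5 — Magnitude: |H| = 1 (-0.0 dB); phase: φ = -0.0°.

|H| = 1 (-0.0 dB), φ = -0.0°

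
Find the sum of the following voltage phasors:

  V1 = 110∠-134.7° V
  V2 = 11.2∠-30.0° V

Step 1 — Convert each phasor to rectangular form:
  V1 = 110·(cos(-134.7°) + j·sin(-134.7°)) = -77.37 - j78.19 V
  V2 = 11.2·(cos(-30.0°) + j·sin(-30.0°)) = 9.699 - j5.6 V
Step 2 — Sum components: V_total = -67.67 - j83.79 V.
Step 3 — Convert to polar: |V_total| = 107.7 V, ∠V_total = -128.9°.

V_total = 107.7∠-128.9° V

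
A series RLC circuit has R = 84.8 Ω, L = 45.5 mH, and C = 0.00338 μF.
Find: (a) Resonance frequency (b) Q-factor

Step 1 — Resonance condition Im(Z)=0 gives ω₀ = 1/√(LC).
Step 2 — ω₀ = 1/√(0.0455·3.38e-09) = 8.064e+04 rad/s.
Step 3 — f₀ = ω₀/(2π) = 1.283e+04 Hz.
Step 4 — Series Q: Q = ω₀L/R = 8.064e+04·0.0455/84.8 = 43.27.

(a) f₀ = 1.283e+04 Hz  (b) Q = 43.27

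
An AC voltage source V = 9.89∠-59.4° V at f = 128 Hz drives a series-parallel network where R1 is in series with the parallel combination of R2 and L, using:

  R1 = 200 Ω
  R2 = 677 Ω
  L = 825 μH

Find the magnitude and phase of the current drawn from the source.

Step 1 — Angular frequency: ω = 2π·f = 2π·128 = 804.2 rad/s.
Step 2 — Component impedances:
  R1: Z = R = 200 Ω
  R2: Z = R = 677 Ω
  L: Z = jωL = j·804.2·0.000825 = 0 + j0.6635 Ω
Step 3 — Parallel branch: R2 || L = 1/(1/R2 + 1/L) = 0.0006503 + j0.6635 Ω.
Step 4 — Series with R1: Z_total = R1 + (R2 || L) = 200 + j0.6635 Ω = 200∠0.2° Ω.
Step 5 — Source phasor: V = 9.89∠-59.4° V = 5.034 - j8.513 V.
Step 6 — Ohm's law: I = V / Z_total = (5.034 - j8.513) / (200 + j0.6635) = 0.02503 - j0.04265 A.
Step 7 — Convert to polar: |I| = 0.04945 A, ∠I = -59.6°.

I = 0.04945∠-59.6° A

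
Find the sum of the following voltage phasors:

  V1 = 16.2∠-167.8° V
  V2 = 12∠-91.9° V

Step 1 — Convert each phasor to rectangular form:
  V1 = 16.2·(cos(-167.8°) + j·sin(-167.8°)) = -15.83 - j3.423 V
  V2 = 12·(cos(-91.9°) + j·sin(-91.9°)) = -0.3979 - j11.99 V
Step 2 — Sum components: V_total = -16.23 - j15.42 V.
Step 3 — Convert to polar: |V_total| = 22.39 V, ∠V_total = -136.5°.

V_total = 22.39∠-136.5° V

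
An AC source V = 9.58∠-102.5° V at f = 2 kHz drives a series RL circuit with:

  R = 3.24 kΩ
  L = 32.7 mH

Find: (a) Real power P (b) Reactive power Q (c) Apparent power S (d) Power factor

Step 1 — Angular frequency: ω = 2π·f = 2π·2000 = 1.257e+04 rad/s.
Step 2 — Component impedances:
  R: Z = R = 3240 Ω
  L: Z = jωL = j·1.257e+04·0.0327 = 0 + j410.9 Ω
Step 3 — Series combination: Z_total = R + L = 3240 + j410.9 Ω = 3266∠7.2° Ω.
Step 4 — Source phasor: V = 9.58∠-102.5° V = -2.073 - j9.353 V.
Step 5 — Current: I = V / Z = -0.0009902 - j0.002761 A = 0.002933∠-109.7° A.
Step 6 — Complex power: S = V·I* = 0.02788 + j0.003536 VA.
Step 7 — Real power: P = Re(S) = 0.02788 W.
Step 8 — Reactive power: Q = Im(S) = 0.003536 VAR.
Step 9 — Apparent power: |S| = 0.0281 VA.
Step 10 — Power factor: PF = P/|S| = 0.9921 (lagging).

(a) P = 0.02788 W  (b) Q = 0.003536 VAR  (c) S = 0.0281 VA  (d) PF = 0.9921 (lagging)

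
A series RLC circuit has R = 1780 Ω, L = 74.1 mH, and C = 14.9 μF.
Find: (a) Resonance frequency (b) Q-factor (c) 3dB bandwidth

Step 1 — Resonance: ω₀ = 1/√(LC) = 1/√(0.0741·1.49e-05) = 951.7 rad/s.
Step 2 — f₀ = ω₀/(2π) = 151.5 Hz.
Step 3 — Series Q: Q = ω₀L/R = 951.7·0.0741/1780 = 0.03962.
Step 4 — Bandwidth: Δω = ω₀/Q = 2.402e+04 rad/s; BW = Δω/(2π) = 3823 Hz.

(a) f₀ = 151.5 Hz  (b) Q = 0.03962  (c) BW = 3823 Hz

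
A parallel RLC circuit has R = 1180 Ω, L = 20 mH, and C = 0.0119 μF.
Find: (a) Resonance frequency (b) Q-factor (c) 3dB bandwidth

Step 1 — Resonance: ω₀ = 1/√(LC) = 1/√(0.02·1.19e-08) = 6.482e+04 rad/s.
Step 2 — f₀ = ω₀/(2π) = 1.032e+04 Hz.
Step 3 — Parallel Q: Q = R/(ω₀L) = 1180/(6.482e+04·0.02) = 0.9102.
Step 4 — Bandwidth: Δω = ω₀/Q = 7.121e+04 rad/s; BW = Δω/(2π) = 1.133e+04 Hz.

(a) f₀ = 1.032e+04 Hz  (b) Q = 0.9102  (c) BW = 1.133e+04 Hz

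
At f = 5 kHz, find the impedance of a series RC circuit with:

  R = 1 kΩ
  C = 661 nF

Step 1 — Angular frequency: ω = 2π·f = 2π·5000 = 3.142e+04 rad/s.
Step 2 — Component impedances:
  R: Z = R = 1000 Ω
  C: Z = 1/(jωC) = -j/(ω·C) = 0 - j48.16 Ω
Step 3 — Series combination: Z_total = R + C = 1000 - j48.16 Ω = 1001∠-2.8° Ω.

Z = 1000 - j48.16 Ω = 1001∠-2.8° Ω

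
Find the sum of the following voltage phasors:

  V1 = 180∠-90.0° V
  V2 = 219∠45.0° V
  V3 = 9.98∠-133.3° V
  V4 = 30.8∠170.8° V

Step 1 — Convert each phasor to rectangular form:
  V1 = 180·(cos(-90.0°) + j·sin(-90.0°)) = 0 - j180 V
  V2 = 219·(cos(45.0°) + j·sin(45.0°)) = 154.9 + j154.9 V
  V3 = 9.98·(cos(-133.3°) + j·sin(-133.3°)) = -6.844 - j7.263 V
  V4 = 30.8·(cos(170.8°) + j·sin(170.8°)) = -30.4 + j4.924 V
Step 2 — Sum components: V_total = 117.6 - j27.48 V.
Step 3 — Convert to polar: |V_total| = 120.8 V, ∠V_total = -13.2°.

V_total = 120.8∠-13.2° V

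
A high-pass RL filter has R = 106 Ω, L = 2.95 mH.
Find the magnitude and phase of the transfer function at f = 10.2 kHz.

Step 1 — Angular frequency: ω = 2π·1.02e+04 = 6.409e+04 rad/s.
Step 2 — Transfer function: H(jω) = jωL/(R + jωL).
Step 3 — Numerator jωL = j·189.1; denominator R + jωL = 106 + j189.1.
Step 4 — H = 0.7608 + j0.4266.
Step 5 — Magnitude: |H| = 0.8723 (-1.2 dB); phase: φ = 29.3°.

|H| = 0.8723 (-1.2 dB), φ = 29.3°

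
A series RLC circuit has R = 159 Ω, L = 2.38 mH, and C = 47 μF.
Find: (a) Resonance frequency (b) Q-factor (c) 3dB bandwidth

Step 1 — Resonance condition Im(Z)=0 gives ω₀ = 1/√(LC).
Step 2 — ω₀ = 1/√(0.00238·4.7e-05) = 2990 rad/s.
Step 3 — f₀ = ω₀/(2π) = 475.9 Hz.
Step 4 — Series Q: Q = ω₀L/R = 2990·0.00238/159 = 0.04476.
Step 5 — 3dB bandwidth: Δω = ω₀/Q = 6.681e+04 rad/s; BW = Δω/(2π) = 1.063e+04 Hz.

(a) f₀ = 475.9 Hz  (b) Q = 0.04476  (c) BW = 1.063e+04 Hz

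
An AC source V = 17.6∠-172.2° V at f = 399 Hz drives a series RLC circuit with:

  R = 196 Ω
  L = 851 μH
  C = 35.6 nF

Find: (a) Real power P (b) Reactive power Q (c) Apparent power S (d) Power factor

Step 1 — Angular frequency: ω = 2π·f = 2π·399 = 2507 rad/s.
Step 2 — Component impedances:
  R: Z = R = 196 Ω
  L: Z = jωL = j·2507·0.000851 = 0 + j2.133 Ω
  C: Z = 1/(jωC) = -j/(ω·C) = 0 - j1.12e+04 Ω
Step 3 — Series combination: Z_total = R + L + C = 196 - j1.12e+04 Ω = 1.12e+04∠-89.0° Ω.
Step 4 — Source phasor: V = 17.6∠-172.2° V = -17.44 - j2.389 V.
Step 5 — Current: I = V / Z = 0.0001859 - j0.00156 A = 0.001571∠-83.2° A.
Step 6 — Complex power: S = V·I* = 0.0004836 - j0.02764 VA.
Step 7 — Real power: P = Re(S) = 0.0004836 W.
Step 8 — Reactive power: Q = Im(S) = -0.02764 VAR.
Step 9 — Apparent power: |S| = 0.02765 VA.
Step 10 — Power factor: PF = P/|S| = 0.01749 (leading).

(a) P = 0.0004836 W  (b) Q = -0.02764 VAR  (c) S = 0.02765 VA  (d) PF = 0.01749 (leading)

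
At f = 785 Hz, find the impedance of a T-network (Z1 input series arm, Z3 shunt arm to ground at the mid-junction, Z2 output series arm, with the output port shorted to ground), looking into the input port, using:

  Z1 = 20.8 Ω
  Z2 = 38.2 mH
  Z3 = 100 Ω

Step 1 — Angular frequency: ω = 2π·f = 2π·785 = 4932 rad/s.
Step 2 — Component impedances:
  Z1: Z = R = 20.8 Ω
  Z2: Z = jωL = j·4932·0.0382 = 0 + j188.4 Ω
  Z3: Z = R = 100 Ω
Step 3 — With the output port shorted to ground, the output series arm Z2 runs from the junction to ground; the shunt arm Z3 also runs from the junction to ground. They appear in parallel: Z3 || Z2 = 78.02 + j41.41 Ω.
Step 4 — Series with input arm Z1: Z_in = Z1 + (Z3 || Z2) = 98.82 + j41.41 Ω = 107.1∠22.7° Ω.

Z = 98.82 + j41.41 Ω = 107.1∠22.7° Ω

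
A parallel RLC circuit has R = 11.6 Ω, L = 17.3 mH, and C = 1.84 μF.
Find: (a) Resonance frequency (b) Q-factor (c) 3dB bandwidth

Step 1 — Resonance: ω₀ = 1/√(LC) = 1/√(0.0173·1.84e-06) = 5605 rad/s.
Step 2 — f₀ = ω₀/(2π) = 892 Hz.
Step 3 — Parallel Q: Q = R/(ω₀L) = 11.6/(5605·0.0173) = 0.1196.
Step 4 — Bandwidth: Δω = ω₀/Q = 4.685e+04 rad/s; BW = Δω/(2π) = 7457 Hz.

(a) f₀ = 892 Hz  (b) Q = 0.1196  (c) BW = 7457 Hz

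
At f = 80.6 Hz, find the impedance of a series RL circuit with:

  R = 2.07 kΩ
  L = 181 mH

Step 1 — Angular frequency: ω = 2π·f = 2π·80.6 = 506.4 rad/s.
Step 2 — Component impedances:
  R: Z = R = 2070 Ω
  L: Z = jωL = j·506.4·0.181 = 0 + j91.66 Ω
Step 3 — Series combination: Z_total = R + L = 2070 + j91.66 Ω = 2072∠2.5° Ω.

Z = 2070 + j91.66 Ω = 2072∠2.5° Ω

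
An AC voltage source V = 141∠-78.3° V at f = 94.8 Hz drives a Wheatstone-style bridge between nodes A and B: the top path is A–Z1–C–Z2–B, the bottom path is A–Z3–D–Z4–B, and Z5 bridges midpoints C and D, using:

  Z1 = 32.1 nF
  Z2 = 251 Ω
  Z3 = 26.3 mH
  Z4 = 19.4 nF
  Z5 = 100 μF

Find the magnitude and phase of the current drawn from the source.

Step 1 — Angular frequency: ω = 2π·f = 2π·94.8 = 595.6 rad/s.
Step 2 — Component impedances:
  Z1: Z = 1/(jωC) = -j/(ω·C) = 0 - j5.23e+04 Ω
  Z2: Z = R = 251 Ω
  Z3: Z = jωL = j·595.6·0.0263 = 0 + j15.67 Ω
  Z4: Z = 1/(jωC) = -j/(ω·C) = 0 - j8.654e+04 Ω
  Z5: Z = 1/(jωC) = -j/(ω·C) = 0 - j16.79 Ω
Step 3 — Bridge requires nodal analysis (the Z5 bridge couples midpoints C and D, so the two paths cannot be reduced to a simple series/parallel combination). Setting node B to ground and injecting 1 A at node A, the 3-node admittance system at A, C, D solves to V_A = Z_AB = 250.9 - j1.847 Ω = 250.9∠-0.4° Ω.
Step 4 — Source phasor: V = 141∠-78.3° V = 28.59 - j138.1 V.
Step 5 — Ohm's law: I = V / Z_total = (28.59 - j138.1) / (250.9 - j1.847) = 0.118 - j0.5494 A.
Step 6 — Convert to polar: |I| = 0.562 A, ∠I = -77.9°.

I = 0.562∠-77.9° A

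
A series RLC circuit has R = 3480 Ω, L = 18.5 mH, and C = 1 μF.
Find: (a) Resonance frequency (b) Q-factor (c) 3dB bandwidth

Step 1 — Resonance: ω₀ = 1/√(LC) = 1/√(0.0185·1e-06) = 7352 rad/s.
Step 2 — f₀ = ω₀/(2π) = 1170 Hz.
Step 3 — Series Q: Q = ω₀L/R = 7352·0.0185/3480 = 0.03908.
Step 4 — Bandwidth: Δω = ω₀/Q = 1.881e+05 rad/s; BW = Δω/(2π) = 2.994e+04 Hz.

(a) f₀ = 1170 Hz  (b) Q = 0.03908  (c) BW = 2.994e+04 Hz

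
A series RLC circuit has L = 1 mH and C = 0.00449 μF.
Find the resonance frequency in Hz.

Step 1 — Resonance condition Im(Z)=0 gives ω₀ = 1/√(LC).
Step 2 — ω₀ = 1/√(0.001·4.49e-09) = 4.719e+05 rad/s.
Step 3 — f₀ = ω₀/(2π) = 7.511e+04 Hz.

f₀ = 7.511e+04 Hz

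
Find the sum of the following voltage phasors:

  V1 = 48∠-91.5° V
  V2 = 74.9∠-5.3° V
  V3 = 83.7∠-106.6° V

Step 1 — Convert each phasor to rectangular form:
  V1 = 48·(cos(-91.5°) + j·sin(-91.5°)) = -1.256 - j47.98 V
  V2 = 74.9·(cos(-5.3°) + j·sin(-5.3°)) = 74.58 - j6.919 V
  V3 = 83.7·(cos(-106.6°) + j·sin(-106.6°)) = -23.91 - j80.21 V
Step 2 — Sum components: V_total = 49.41 - j135.1 V.
Step 3 — Convert to polar: |V_total| = 143.9 V, ∠V_total = -69.9°.

V_total = 143.9∠-69.9° V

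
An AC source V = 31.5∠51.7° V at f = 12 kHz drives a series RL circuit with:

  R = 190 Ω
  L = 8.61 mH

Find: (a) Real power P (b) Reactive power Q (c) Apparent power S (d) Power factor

Step 1 — Angular frequency: ω = 2π·f = 2π·1.2e+04 = 7.54e+04 rad/s.
Step 2 — Component impedances:
  R: Z = R = 190 Ω
  L: Z = jωL = j·7.54e+04·0.00861 = 0 + j649.2 Ω
Step 3 — Series combination: Z_total = R + L = 190 + j649.2 Ω = 676.4∠73.7° Ω.
Step 4 — Source phasor: V = 31.5∠51.7° V = 19.52 + j24.72 V.
Step 5 — Current: I = V / Z = 0.04318 - j0.01743 A = 0.04657∠-22.0° A.
Step 6 — Complex power: S = V·I* = 0.4121 + j1.408 VA.
Step 7 — Real power: P = Re(S) = 0.4121 W.
Step 8 — Reactive power: Q = Im(S) = 1.408 VAR.
Step 9 — Apparent power: |S| = 1.467 VA.
Step 10 — Power factor: PF = P/|S| = 0.2809 (lagging).

(a) P = 0.4121 W  (b) Q = 1.408 VAR  (c) S = 1.467 VA  (d) PF = 0.2809 (lagging)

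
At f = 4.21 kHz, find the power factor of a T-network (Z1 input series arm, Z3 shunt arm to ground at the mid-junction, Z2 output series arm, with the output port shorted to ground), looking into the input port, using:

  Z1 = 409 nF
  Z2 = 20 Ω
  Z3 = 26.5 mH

Step 1 — Angular frequency: ω = 2π·f = 2π·4210 = 2.645e+04 rad/s.
Step 2 — Component impedances:
  Z1: Z = 1/(jωC) = -j/(ω·C) = 0 - j92.43 Ω
  Z2: Z = R = 20 Ω
  Z3: Z = jωL = j·2.645e+04·0.0265 = 0 + j701 Ω
Step 3 — With the output port shorted to ground, the output series arm Z2 runs from the junction to ground; the shunt arm Z3 also runs from the junction to ground. They appear in parallel: Z3 || Z2 = 19.98 + j0.5702 Ω.
Step 4 — Series with input arm Z1: Z_in = Z1 + (Z3 || Z2) = 19.98 - j91.86 Ω = 94.01∠-77.7° Ω.
Step 5 — Power factor: PF = cos(φ) = Re(Z)/|Z| = 19.984/94.009 = 0.2126.
Step 6 — Type: Im(Z) = -91.86 ⇒ leading (phase φ = -77.7°).

PF = 0.2126 (leading, φ = -77.7°)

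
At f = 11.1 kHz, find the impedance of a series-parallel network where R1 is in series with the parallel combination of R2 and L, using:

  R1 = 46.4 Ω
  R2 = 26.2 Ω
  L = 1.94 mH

Step 1 — Angular frequency: ω = 2π·f = 2π·1.11e+04 = 6.974e+04 rad/s.
Step 2 — Component impedances:
  R1: Z = R = 46.4 Ω
  R2: Z = R = 26.2 Ω
  L: Z = jωL = j·6.974e+04·0.00194 = 0 + j135.3 Ω
Step 3 — Parallel branch: R2 || L = 1/(1/R2 + 1/L) = 25.25 + j4.89 Ω.
Step 4 — Series with R1: Z_total = R1 + (R2 || L) = 71.65 + j4.89 Ω = 71.82∠3.9° Ω.

Z = 71.65 + j4.89 Ω = 71.82∠3.9° Ω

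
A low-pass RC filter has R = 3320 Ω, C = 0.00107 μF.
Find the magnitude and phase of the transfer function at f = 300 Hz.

Step 1 — Angular frequency: ω = 2π·300 = 1885 rad/s.
Step 2 — Transfer function: H(jω) = 1/(1 + jωRC).
Step 3 — Denominator: 1 + jωRC = 1 + j·1885·3320·1.07e-09 = 1 + j0.006696.
Step 4 — H = 1 - j0.006696.
Step 5 — Magnitude: |H| = 1 (-0.0 dB); phase: φ = -0.4°.

|H| = 1 (-0.0 dB), φ = -0.4°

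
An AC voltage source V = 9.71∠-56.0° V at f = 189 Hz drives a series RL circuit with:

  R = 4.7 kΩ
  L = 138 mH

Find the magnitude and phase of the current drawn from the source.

Step 1 — Angular frequency: ω = 2π·f = 2π·189 = 1188 rad/s.
Step 2 — Component impedances:
  R: Z = R = 4700 Ω
  L: Z = jωL = j·1188·0.138 = 0 + j163.9 Ω
Step 3 — Series combination: Z_total = R + L = 4700 + j163.9 Ω = 4703∠2.0° Ω.
Step 4 — Source phasor: V = 9.71∠-56.0° V = 5.43 - j8.05 V.
Step 5 — Ohm's law: I = V / Z_total = (5.43 - j8.05) / (4700 + j163.9) = 0.001094 - j0.001751 A.
Step 6 — Convert to polar: |I| = 0.002065 A, ∠I = -58.0°.

I = 0.002065∠-58.0° A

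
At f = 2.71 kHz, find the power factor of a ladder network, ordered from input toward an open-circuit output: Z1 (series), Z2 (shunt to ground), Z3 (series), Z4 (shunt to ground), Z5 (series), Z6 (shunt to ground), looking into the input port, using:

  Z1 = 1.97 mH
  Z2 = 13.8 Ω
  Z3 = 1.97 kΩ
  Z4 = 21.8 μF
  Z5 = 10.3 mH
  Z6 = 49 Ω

Step 1 — Angular frequency: ω = 2π·f = 2π·2710 = 1.703e+04 rad/s.
Step 2 — Component impedances:
  Z1: Z = jωL = j·1.703e+04·0.00197 = 0 + j33.54 Ω
  Z2: Z = R = 13.8 Ω
  Z3: Z = R = 1970 Ω
  Z4: Z = 1/(jωC) = -j/(ω·C) = 0 - j2.694 Ω
  Z5: Z = jωL = j·1.703e+04·0.0103 = 0 + j175.4 Ω
  Z6: Z = R = 49 Ω
Step 3 — Ladder network (open output): work backward from the far end, alternating series and parallel combinations. Z_in = 13.7 + j33.54 Ω = 36.24∠67.8° Ω.
Step 4 — Power factor: PF = cos(φ) = Re(Z)/|Z| = 13.704/36.235 = 0.3782.
Step 5 — Type: Im(Z) = 33.54 ⇒ lagging (phase φ = 67.8°).

PF = 0.3782 (lagging, φ = 67.8°)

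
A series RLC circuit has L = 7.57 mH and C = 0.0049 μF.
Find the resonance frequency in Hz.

Step 1 — Resonance condition Im(Z)=0 gives ω₀ = 1/√(LC).
Step 2 — ω₀ = 1/√(0.00757·4.9e-09) = 1.642e+05 rad/s.
Step 3 — f₀ = ω₀/(2π) = 2.613e+04 Hz.

f₀ = 2.613e+04 Hz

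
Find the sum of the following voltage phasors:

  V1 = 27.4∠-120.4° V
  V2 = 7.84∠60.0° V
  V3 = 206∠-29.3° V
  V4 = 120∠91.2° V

Step 1 — Convert each phasor to rectangular form:
  V1 = 27.4·(cos(-120.4°) + j·sin(-120.4°)) = -13.87 - j23.63 V
  V2 = 7.84·(cos(60.0°) + j·sin(60.0°)) = 3.92 + j6.79 V
  V3 = 206·(cos(-29.3°) + j·sin(-29.3°)) = 179.6 - j100.8 V
  V4 = 120·(cos(91.2°) + j·sin(91.2°)) = -2.513 + j120 V
Step 2 — Sum components: V_total = 167.2 + j2.318 V.
Step 3 — Convert to polar: |V_total| = 167.2 V, ∠V_total = 0.8°.

V_total = 167.2∠0.8° V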